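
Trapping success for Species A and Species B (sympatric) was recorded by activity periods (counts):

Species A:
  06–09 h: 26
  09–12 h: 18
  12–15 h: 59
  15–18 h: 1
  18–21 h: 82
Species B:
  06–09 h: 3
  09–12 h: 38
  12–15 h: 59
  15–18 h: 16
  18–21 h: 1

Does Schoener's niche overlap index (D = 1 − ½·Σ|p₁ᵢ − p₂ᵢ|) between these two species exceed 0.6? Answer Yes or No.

Proportions for Species A (n=186): 26/186=0.1398, 18/186=0.0968, 59/186=0.3172, 1/186=0.0054, 82/186=0.4409
Proportions for Species B (n=117): 3/117=0.0256, 38/117=0.3248, 59/117=0.5043, 16/117=0.1368, 1/117=0.0085
Σ|p₁ᵢ − p₂ᵢ| = 0.1142 + 0.2280 + 0.1871 + 0.1314 + 0.4324 = 1.0931
D = 1 − ½ × 1.0931 = 1 − 0.54655 = 0.45345
D = 0.45345 < 0.6 → No.

No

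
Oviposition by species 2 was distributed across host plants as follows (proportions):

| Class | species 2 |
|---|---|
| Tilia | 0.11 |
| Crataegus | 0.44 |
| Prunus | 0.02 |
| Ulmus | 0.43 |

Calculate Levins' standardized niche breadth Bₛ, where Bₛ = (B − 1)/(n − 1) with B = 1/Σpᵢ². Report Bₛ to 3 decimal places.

0.519

Σpᵢ² = 0.11² + 0.44² + 0.02² + 0.43² = 0.0121 + 0.1936 + 0.0004 + 0.1849 = 0.3910
B = 1 / 0.3910 = 2.55754
Bₛ = (B − 1)/(n − 1) = (2.55754 − 1)/(4 − 1) = 1.55754/3 = 0.51918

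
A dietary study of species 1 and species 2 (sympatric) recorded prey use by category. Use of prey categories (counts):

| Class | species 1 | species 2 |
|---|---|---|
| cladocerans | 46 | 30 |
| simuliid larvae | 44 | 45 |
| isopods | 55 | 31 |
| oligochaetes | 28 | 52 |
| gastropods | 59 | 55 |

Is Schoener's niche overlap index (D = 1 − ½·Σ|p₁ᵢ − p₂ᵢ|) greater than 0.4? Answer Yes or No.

Yes

Proportions for species 1 (n=232): 46/232=0.1983, 44/232=0.1897, 55/232=0.2371, 28/232=0.1207, 59/232=0.2543
Proportions for species 2 (n=213): 30/213=0.1408, 45/213=0.2113, 31/213=0.1455, 52/213=0.2441, 55/213=0.2582
Σ|p₁ᵢ − p₂ᵢ| = 0.0575 + 0.0216 + 0.0916 + 0.1234 + 0.0039 = 0.2980
D = 1 − ½ × 0.2980 = 1 − 0.14900 = 0.85100
D = 0.85100 > 0.4 → Yes.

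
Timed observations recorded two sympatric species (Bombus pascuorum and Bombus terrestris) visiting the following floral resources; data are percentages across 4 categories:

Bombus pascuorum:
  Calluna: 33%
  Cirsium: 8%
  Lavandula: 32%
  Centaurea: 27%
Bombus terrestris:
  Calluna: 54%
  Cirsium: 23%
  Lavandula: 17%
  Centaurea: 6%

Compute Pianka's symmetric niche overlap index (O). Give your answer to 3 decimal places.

0.807

Convert percentages to proportions (divide by 100).
Σ p₁ᵢp₂ᵢ = 0.1782 + 0.0184 + 0.0544 + 0.0162 = 0.2672
Σp_1ᵢ² = 0.33² + 0.08² + 0.32² + 0.27² = 0.1089 + 0.0064 + 0.1024 + 0.0729 = 0.2906
Σp_2ᵢ² = 0.54² + 0.23² + 0.17² + 0.06² = 0.2916 + 0.0529 + 0.0289 + 0.0036 = 0.3770
O = 0.2672 / √(0.2906 × 0.3770) = 0.2672 / 0.330993 = 0.80727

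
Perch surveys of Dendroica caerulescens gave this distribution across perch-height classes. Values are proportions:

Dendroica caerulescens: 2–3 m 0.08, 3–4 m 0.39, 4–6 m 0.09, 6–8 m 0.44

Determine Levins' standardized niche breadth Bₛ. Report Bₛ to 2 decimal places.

Σpᵢ² = 0.08² + 0.39² + 0.09² + 0.44² = 0.0064 + 0.1521 + 0.0081 + 0.1936 = 0.3602
B = 1 / 0.3602 = 2.7762
Bₛ = (B − 1)/(n − 1) = (2.7762 − 1)/(4 − 1) = 1.7762/3 = 0.5921

0.59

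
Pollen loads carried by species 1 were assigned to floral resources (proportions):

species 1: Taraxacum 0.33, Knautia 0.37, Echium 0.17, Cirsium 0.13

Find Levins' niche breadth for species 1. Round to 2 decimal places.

Σpᵢ² = 0.33² + 0.37² + 0.17² + 0.13² = 0.1089 + 0.1369 + 0.0289 + 0.0169 = 0.2916
B = 1 / 0.2916 = 3.4294

3.43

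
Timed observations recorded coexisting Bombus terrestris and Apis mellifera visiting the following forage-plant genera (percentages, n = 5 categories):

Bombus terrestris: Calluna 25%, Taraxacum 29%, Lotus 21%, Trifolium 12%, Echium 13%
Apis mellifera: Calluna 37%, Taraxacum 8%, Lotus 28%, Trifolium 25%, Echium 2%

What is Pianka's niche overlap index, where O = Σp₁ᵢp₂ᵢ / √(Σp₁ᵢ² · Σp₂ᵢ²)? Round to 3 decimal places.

0.824

Convert percentages to proportions (divide by 100).
Σ p₁ᵢp₂ᵢ = 0.0925 + 0.0232 + 0.0588 + 0.0300 + 0.0026 = 0.2071
Σp_1ᵢ² = 0.25² + 0.29² + 0.21² + 0.12² + 0.13² = 0.0625 + 0.0841 + 0.0441 + 0.0144 + 0.0169 = 0.2220
Σp_2ᵢ² = 0.37² + 0.08² + 0.28² + 0.25² + 0.02² = 0.1369 + 0.0064 + 0.0784 + 0.0625 + 0.0004 = 0.2846
O = 0.2071 / √(0.2220 × 0.2846) = 0.2071 / 0.251359 = 0.82392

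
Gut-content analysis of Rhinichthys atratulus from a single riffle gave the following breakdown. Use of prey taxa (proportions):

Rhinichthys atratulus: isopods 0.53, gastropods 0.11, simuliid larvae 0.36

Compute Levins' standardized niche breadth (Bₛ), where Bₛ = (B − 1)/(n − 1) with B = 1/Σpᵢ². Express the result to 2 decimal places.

0.68

Σpᵢ² = 0.53² + 0.11² + 0.36² = 0.2809 + 0.0121 + 0.1296 = 0.4226
B = 1 / 0.4226 = 2.3663
Bₛ = (B − 1)/(n − 1) = (2.3663 − 1)/(3 − 1) = 1.3663/2 = 0.6832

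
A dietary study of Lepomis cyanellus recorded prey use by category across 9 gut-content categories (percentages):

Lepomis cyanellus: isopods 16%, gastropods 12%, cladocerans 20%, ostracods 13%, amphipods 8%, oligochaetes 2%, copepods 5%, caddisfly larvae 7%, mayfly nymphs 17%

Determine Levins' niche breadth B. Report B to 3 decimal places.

Convert percentages to proportions (divide by 100).
Σpᵢ² = 0.16² + 0.12² + 0.20² + 0.13² + 0.08² + 0.02² + 0.05² + 0.07² + 0.17² = 0.0256 + 0.0144 + 0.0400 + 0.0169 + 0.0064 + 0.0004 + 0.0025 + 0.0049 + 0.0289 = 0.1400
B = 1 / 0.1400 = 7.14286

7.143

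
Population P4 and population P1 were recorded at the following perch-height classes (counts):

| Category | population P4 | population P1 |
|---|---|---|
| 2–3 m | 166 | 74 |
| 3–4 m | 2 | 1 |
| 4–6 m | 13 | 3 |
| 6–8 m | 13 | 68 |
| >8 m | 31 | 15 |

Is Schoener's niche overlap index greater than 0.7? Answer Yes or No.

No

Proportions for population P4 (n=225): 166/225=0.7378, 2/225=0.0089, 13/225=0.0578, 13/225=0.0578, 31/225=0.1378
Proportions for population P1 (n=161): 74/161=0.4596, 1/161=0.0062, 3/161=0.0186, 68/161=0.4224, 15/161=0.0932
Σ|p₁ᵢ − p₂ᵢ| = 0.2782 + 0.0027 + 0.0392 + 0.3646 + 0.0446 = 0.7293
D = 1 − ½ × 0.7293 = 1 − 0.36465 = 0.63535
D = 0.63535 < 0.7 → No.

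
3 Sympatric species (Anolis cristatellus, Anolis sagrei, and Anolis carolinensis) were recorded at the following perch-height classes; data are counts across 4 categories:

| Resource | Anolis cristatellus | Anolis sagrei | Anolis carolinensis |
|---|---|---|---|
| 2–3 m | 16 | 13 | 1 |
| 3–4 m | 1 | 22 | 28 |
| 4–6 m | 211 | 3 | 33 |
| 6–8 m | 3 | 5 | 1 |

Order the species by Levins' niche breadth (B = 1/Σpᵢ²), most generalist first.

Proportions for Anolis cristatellus (n=231): 16/231=0.0693, 1/231=0.0043, 211/231=0.9134, 3/231=0.0130
Proportions for Anolis sagrei (n=43): 13/43=0.3023, 22/43=0.5116, 3/43=0.0698, 5/43=0.1163
Proportions for Anolis carolinensis (n=63): 1/63=0.0159, 28/63=0.4444, 33/63=0.5238, 1/63=0.0159
Σp_crisᵢ² = 0.0693² + 0.0043² + 0.9134² + 0.0130² = 0.004802 + 0.000018 + 0.834300 + 0.000169 = 0.839289
B_cris = 1 / 0.839289 = 1.1915
Σp_sagrᵢ² = 0.3023² + 0.5116² + 0.0698² + 0.1163² = 0.091385 + 0.261735 + 0.004872 + 0.013526 = 0.371518
B_sagr = 1 / 0.371518 = 2.6917
Σp_caroᵢ² = 0.0159² + 0.4444² + 0.5238² + 0.0159² = 0.000253 + 0.197491 + 0.274366 + 0.000253 = 0.472363
B_caro = 1 / 0.472363 = 2.1170
Ranking by B (broadest → narrowest): Anolis sagrei (2.69) > Anolis carolinensis (2.12) > Anolis cristatellus (1.19)

Anolis sagrei > Anolis carolinensis > Anolis cristatellus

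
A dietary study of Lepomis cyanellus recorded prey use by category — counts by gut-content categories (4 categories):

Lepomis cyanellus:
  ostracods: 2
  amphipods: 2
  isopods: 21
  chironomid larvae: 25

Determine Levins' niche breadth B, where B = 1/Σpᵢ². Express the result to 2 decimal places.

Proportions for Lepomis cyanellus (n=50): 2/50=0.0400, 2/50=0.0400, 21/50=0.4200, 25/50=0.5000
Σpᵢ² = 0.0400² + 0.0400² + 0.4200² + 0.5000² = 0.001600 + 0.001600 + 0.176400 + 0.250000 = 0.429600
B = 1 / 0.429600 = 2.3277

2.33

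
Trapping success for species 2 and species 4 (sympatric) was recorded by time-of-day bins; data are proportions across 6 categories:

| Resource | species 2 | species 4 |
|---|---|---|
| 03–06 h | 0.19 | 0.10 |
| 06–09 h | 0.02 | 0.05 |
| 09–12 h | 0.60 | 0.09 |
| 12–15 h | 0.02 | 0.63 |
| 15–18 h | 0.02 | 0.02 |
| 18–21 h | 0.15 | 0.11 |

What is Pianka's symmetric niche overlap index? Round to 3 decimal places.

0.244

Σ p₁ᵢp₂ᵢ = 0.0190 + 0.0010 + 0.0540 + 0.0126 + 0.0004 + 0.0165 = 0.1035
Σp_1ᵢ² = 0.19² + 0.02² + 0.60² + 0.02² + 0.02² + 0.15² = 0.0361 + 0.0004 + 0.3600 + 0.0004 + 0.0004 + 0.0225 = 0.4198
Σp_2ᵢ² = 0.10² + 0.05² + 0.09² + 0.63² + 0.02² + 0.11² = 0.0100 + 0.0025 + 0.0081 + 0.3969 + 0.0004 + 0.0121 = 0.4300
O = 0.1035 / √(0.4198 × 0.4300) = 0.1035 / 0.424869 = 0.24360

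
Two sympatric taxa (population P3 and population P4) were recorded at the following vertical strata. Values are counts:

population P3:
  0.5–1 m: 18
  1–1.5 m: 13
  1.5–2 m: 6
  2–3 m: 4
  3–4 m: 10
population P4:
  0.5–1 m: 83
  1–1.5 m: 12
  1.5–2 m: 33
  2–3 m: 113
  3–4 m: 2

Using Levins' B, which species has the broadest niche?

Proportions for population P3 (n=51): 18/51=0.3529, 13/51=0.2549, 6/51=0.1176, 4/51=0.0784, 10/51=0.1961
Proportions for population P4 (n=243): 83/243=0.3416, 12/243=0.0494, 33/243=0.1358, 113/243=0.4650, 2/243=0.0082
Σp_P3ᵢ² = 0.3529² + 0.2549² + 0.1176² + 0.0784² + 0.1961² = 0.124538 + 0.064974 + 0.013830 + 0.006147 + 0.038455 = 0.247944
B_P3 = 1 / 0.247944 = 4.0332
Σp_P4ᵢ² = 0.3416² + 0.0494² + 0.1358² + 0.4650² + 0.0082² = 0.116691 + 0.002440 + 0.018442 + 0.216225 + 0.000067 = 0.353865
B_P4 = 1 / 0.353865 = 2.8259
Highest B → broadest niche (most generalist): population P3 (B = 4.03).

population P3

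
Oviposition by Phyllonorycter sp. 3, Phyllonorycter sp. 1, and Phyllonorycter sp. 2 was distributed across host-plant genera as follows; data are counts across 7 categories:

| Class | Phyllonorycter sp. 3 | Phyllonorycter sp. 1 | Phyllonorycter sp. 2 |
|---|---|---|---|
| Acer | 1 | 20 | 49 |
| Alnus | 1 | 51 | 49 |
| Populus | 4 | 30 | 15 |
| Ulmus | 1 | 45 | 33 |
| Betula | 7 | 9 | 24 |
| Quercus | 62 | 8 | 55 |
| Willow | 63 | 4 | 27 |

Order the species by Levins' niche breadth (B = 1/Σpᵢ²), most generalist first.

Phyllonorycter sp. 2 > Phyllonorycter sp. 1 > Phyllonorycter sp. 3

Proportions for Phyllonorycter sp. 3 (n=139): 1/139=0.0072, 1/139=0.0072, 4/139=0.0288, 1/139=0.0072, 7/139=0.0504, 62/139=0.4460, 63/139=0.4532
Proportions for Phyllonorycter sp. 1 (n=167): 20/167=0.1198, 51/167=0.3054, 30/167=0.1796, 45/167=0.2695, 9/167=0.0539, 8/167=0.0479, 4/167=0.0240
Proportions for Phyllonorycter sp. 2 (n=252): 49/252=0.1944, 49/252=0.1944, 15/252=0.0595, 33/252=0.1310, 24/252=0.0952, 55/252=0.2183, 27/252=0.1071
Σp_3ᵢ² = 0.0072² + 0.0072² + 0.0288² + 0.0072² + 0.0504² + 0.4460² + 0.4532² = 0.000052 + 0.000052 + 0.000829 + 0.000052 + 0.002540 + 0.198916 + 0.205390 = 0.407831
B_3 = 1 / 0.407831 = 2.4520
Σp_1ᵢ² = 0.1198² + 0.3054² + 0.1796² + 0.2695² + 0.0539² + 0.0479² + 0.0240² = 0.014352 + 0.093269 + 0.032256 + 0.072630 + 0.002905 + 0.002294 + 0.000576 = 0.218282
B_1 = 1 / 0.218282 = 4.5812
Σp_2ᵢ² = 0.1944² + 0.1944² + 0.0595² + 0.1310² + 0.0952² + 0.2183² + 0.1071² = 0.037791 + 0.037791 + 0.003540 + 0.017161 + 0.009063 + 0.047655 + 0.011470 = 0.164471
B_2 = 1 / 0.164471 = 6.0801
Ranking by B (broadest → narrowest): Phyllonorycter sp. 2 (6.08) > Phyllonorycter sp. 1 (4.58) > Phyllonorycter sp. 3 (2.45)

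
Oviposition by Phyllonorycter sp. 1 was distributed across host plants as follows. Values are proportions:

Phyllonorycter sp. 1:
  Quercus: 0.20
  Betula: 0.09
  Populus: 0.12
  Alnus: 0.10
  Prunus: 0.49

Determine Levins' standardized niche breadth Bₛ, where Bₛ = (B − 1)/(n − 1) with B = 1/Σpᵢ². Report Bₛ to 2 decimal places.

0.55

Σpᵢ² = 0.20² + 0.09² + 0.12² + 0.10² + 0.49² = 0.0400 + 0.0081 + 0.0144 + 0.0100 + 0.2401 = 0.3126
B = 1 / 0.3126 = 3.1990
Bₛ = (B − 1)/(n − 1) = (3.1990 − 1)/(5 − 1) = 2.1990/4 = 0.5498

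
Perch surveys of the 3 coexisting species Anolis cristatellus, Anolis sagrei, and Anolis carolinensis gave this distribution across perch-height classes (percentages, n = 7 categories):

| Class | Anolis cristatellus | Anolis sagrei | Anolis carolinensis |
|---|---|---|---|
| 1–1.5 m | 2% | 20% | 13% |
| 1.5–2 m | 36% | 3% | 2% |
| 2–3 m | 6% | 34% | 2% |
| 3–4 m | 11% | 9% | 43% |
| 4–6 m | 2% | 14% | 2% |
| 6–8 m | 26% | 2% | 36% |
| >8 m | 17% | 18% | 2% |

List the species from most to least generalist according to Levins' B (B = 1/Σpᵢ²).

Anolis sagrei > Anolis cristatellus > Anolis carolinensis

Convert percentages to proportions (divide by 100).
Σp_crisᵢ² = 0.02² + 0.36² + 0.06² + 0.11² + 0.02² + 0.26² + 0.17² = 0.0004 + 0.1296 + 0.0036 + 0.0121 + 0.0004 + 0.0676 + 0.0289 = 0.2426
B_cris = 1 / 0.2426 = 4.1220
Σp_sagrᵢ² = 0.20² + 0.03² + 0.34² + 0.09² + 0.14² + 0.02² + 0.18² = 0.0400 + 0.0009 + 0.1156 + 0.0081 + 0.0196 + 0.0004 + 0.0324 = 0.2170
B_sagr = 1 / 0.2170 = 4.6083
Σp_caroᵢ² = 0.13² + 0.02² + 0.02² + 0.43² + 0.02² + 0.36² + 0.02² = 0.0169 + 0.0004 + 0.0004 + 0.1849 + 0.0004 + 0.1296 + 0.0004 = 0.3330
B_caro = 1 / 0.3330 = 3.0030
Ranking by B (broadest → narrowest): Anolis sagrei (4.61) > Anolis cristatellus (4.12) > Anolis carolinensis (3.00)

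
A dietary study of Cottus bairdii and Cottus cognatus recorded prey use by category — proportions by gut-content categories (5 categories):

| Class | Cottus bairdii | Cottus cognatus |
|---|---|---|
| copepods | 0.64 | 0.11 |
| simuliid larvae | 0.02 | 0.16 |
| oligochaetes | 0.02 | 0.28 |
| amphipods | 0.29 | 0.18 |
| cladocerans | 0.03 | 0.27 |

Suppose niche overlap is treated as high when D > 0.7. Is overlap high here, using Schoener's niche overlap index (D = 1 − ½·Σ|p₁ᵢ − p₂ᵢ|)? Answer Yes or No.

Σ|p₁ᵢ − p₂ᵢ| = 0.53 + 0.14 + 0.26 + 0.11 + 0.24 = 1.28
D = 1 − ½ × 1.28 = 1 − 0.640 = 0.3600
D = 0.3600 < 0.7 → No.

No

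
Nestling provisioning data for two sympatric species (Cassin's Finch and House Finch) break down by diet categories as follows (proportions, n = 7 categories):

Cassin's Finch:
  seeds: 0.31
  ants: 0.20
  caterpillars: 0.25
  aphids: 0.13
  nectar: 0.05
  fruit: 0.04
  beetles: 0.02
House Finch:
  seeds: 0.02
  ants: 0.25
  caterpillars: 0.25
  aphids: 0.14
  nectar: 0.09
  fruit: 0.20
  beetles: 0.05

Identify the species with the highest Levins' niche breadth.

Σp_Cassᵢ² = 0.31² + 0.20² + 0.25² + 0.13² + 0.05² + 0.04² + 0.02² = 0.0961 + 0.0400 + 0.0625 + 0.0169 + 0.0025 + 0.0016 + 0.0004 = 0.2200
B_Cass = 1 / 0.2200 = 4.5455
Σp_Housᵢ² = 0.02² + 0.25² + 0.25² + 0.14² + 0.09² + 0.20² + 0.05² = 0.0004 + 0.0625 + 0.0625 + 0.0196 + 0.0081 + 0.0400 + 0.0025 = 0.1956
B_Hous = 1 / 0.1956 = 5.1125
Highest B → broadest niche (most generalist): House Finch (B = 5.11).

House Finch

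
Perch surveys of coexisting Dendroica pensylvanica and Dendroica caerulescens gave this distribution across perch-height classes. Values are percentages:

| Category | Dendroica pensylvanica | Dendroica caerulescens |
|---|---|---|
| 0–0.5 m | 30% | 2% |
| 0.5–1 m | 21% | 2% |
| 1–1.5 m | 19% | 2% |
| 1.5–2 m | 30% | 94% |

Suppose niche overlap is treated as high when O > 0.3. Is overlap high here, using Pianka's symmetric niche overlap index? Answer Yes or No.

Convert percentages to proportions (divide by 100).
Σ p₁ᵢp₂ᵢ = 0.0060 + 0.0042 + 0.0038 + 0.2820 = 0.2960
Σp_1ᵢ² = 0.30² + 0.21² + 0.19² + 0.30² = 0.0900 + 0.0441 + 0.0361 + 0.0900 = 0.2602
Σp_2ᵢ² = 0.02² + 0.02² + 0.02² + 0.94² = 0.0004 + 0.0004 + 0.0004 + 0.8836 = 0.8848
O = 0.2960 / √(0.2602 × 0.8848) = 0.2960 / 0.47982 = 0.6169
O = 0.6169 > 0.3 → Yes.

Yes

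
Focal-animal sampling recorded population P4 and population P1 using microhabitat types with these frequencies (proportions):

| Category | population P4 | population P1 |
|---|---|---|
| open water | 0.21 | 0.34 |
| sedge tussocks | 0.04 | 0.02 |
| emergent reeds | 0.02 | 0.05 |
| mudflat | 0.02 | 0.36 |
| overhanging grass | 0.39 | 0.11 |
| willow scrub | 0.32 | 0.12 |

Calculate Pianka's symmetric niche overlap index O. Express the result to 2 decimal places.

Σ p₁ᵢp₂ᵢ = 0.0714 + 0.0008 + 0.0010 + 0.0072 + 0.0429 + 0.0384 = 0.1617
Σp_1ᵢ² = 0.21² + 0.04² + 0.02² + 0.02² + 0.39² + 0.32² = 0.0441 + 0.0016 + 0.0004 + 0.0004 + 0.1521 + 0.1024 = 0.3010
Σp_2ᵢ² = 0.34² + 0.02² + 0.05² + 0.36² + 0.11² + 0.12² = 0.1156 + 0.0004 + 0.0025 + 0.1296 + 0.0121 + 0.0144 = 0.2746
O = 0.1617 / √(0.3010 × 0.2746) = 0.1617 / 0.28750 = 0.5624

0.56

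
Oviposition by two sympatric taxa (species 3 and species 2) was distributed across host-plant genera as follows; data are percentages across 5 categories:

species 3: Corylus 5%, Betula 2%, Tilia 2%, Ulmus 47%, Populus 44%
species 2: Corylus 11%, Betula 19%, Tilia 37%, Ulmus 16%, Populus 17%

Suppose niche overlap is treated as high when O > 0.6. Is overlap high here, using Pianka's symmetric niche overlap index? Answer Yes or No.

No

Convert percentages to proportions (divide by 100).
Σ p₁ᵢp₂ᵢ = 0.0055 + 0.0038 + 0.0074 + 0.0752 + 0.0748 = 0.1667
Σp_1ᵢ² = 0.05² + 0.02² + 0.02² + 0.47² + 0.44² = 0.0025 + 0.0004 + 0.0004 + 0.2209 + 0.1936 = 0.4178
Σp_2ᵢ² = 0.11² + 0.19² + 0.37² + 0.16² + 0.17² = 0.0121 + 0.0361 + 0.1369 + 0.0256 + 0.0289 = 0.2396
O = 0.1667 / √(0.4178 × 0.2396) = 0.1667 / 0.31639 = 0.5269
O = 0.5269 < 0.6 → No.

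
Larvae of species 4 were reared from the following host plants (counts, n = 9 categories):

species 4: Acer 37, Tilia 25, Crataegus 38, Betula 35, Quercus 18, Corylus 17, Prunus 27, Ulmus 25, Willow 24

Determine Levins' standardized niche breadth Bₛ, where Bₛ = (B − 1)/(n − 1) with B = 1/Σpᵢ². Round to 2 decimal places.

0.92

Proportions for species 4 (n=246): 37/246=0.1504, 25/246=0.1016, 38/246=0.1545, 35/246=0.1423, 18/246=0.0732, 17/246=0.0691, 27/246=0.1098, 25/246=0.1016, 24/246=0.0976
Σpᵢ² = 0.1504² + 0.1016² + 0.1545² + 0.1423² + 0.0732² + 0.0691² + 0.1098² + 0.1016² + 0.0976² = 0.022620 + 0.010323 + 0.023870 + 0.020249 + 0.005358 + 0.004775 + 0.012056 + 0.010323 + 0.009526 = 0.119100
B = 1 / 0.119100 = 8.3963
Bₛ = (B − 1)/(n − 1) = (8.3963 − 1)/(9 − 1) = 7.3963/8 = 0.9245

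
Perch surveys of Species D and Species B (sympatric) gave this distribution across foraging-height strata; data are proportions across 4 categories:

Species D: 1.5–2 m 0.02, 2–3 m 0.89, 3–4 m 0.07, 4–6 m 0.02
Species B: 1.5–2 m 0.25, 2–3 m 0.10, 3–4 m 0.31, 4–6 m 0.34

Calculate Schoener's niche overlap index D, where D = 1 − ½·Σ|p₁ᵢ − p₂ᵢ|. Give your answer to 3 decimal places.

Σ|p₁ᵢ − p₂ᵢ| = 0.23 + 0.79 + 0.24 + 0.32 = 1.58
D = 1 − ½ × 1.58 = 1 − 0.790 = 0.21000

0.210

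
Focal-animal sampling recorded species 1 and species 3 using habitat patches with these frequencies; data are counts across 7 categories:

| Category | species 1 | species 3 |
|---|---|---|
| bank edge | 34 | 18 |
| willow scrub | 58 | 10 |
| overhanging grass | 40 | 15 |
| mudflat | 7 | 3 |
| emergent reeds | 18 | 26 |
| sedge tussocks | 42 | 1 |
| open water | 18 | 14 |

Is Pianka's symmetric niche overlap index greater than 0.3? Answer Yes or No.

Yes

Proportions for species 1 (n=217): 34/217=0.1567, 58/217=0.2673, 40/217=0.1843, 7/217=0.0323, 18/217=0.0829, 42/217=0.1935, 18/217=0.0829
Proportions for species 3 (n=87): 18/87=0.2069, 10/87=0.1149, 15/87=0.1724, 3/87=0.0345, 26/87=0.2989, 1/87=0.0115, 14/87=0.1609
Σ p₁ᵢp₂ᵢ = 0.032421 + 0.030713 + 0.031773 + 0.001114 + 0.024779 + 0.002225 + 0.013339 = 0.136364
Σp_1ᵢ² = 0.1567² + 0.2673² + 0.1843² + 0.0323² + 0.0829² + 0.1935² + 0.0829² = 0.024555 + 0.071449 + 0.033966 + 0.001043 + 0.006872 + 0.037442 + 0.006872 = 0.182199
Σp_2ᵢ² = 0.2069² + 0.1149² + 0.1724² + 0.0345² + 0.2989² + 0.0115² + 0.1609² = 0.042808 + 0.013202 + 0.029722 + 0.001190 + 0.089341 + 0.000132 + 0.025889 = 0.202284
O = 0.136364 / √(0.182199 × 0.202284) = 0.136364 / 0.1919790 = 0.7103
O = 0.7103 > 0.3 → Yes.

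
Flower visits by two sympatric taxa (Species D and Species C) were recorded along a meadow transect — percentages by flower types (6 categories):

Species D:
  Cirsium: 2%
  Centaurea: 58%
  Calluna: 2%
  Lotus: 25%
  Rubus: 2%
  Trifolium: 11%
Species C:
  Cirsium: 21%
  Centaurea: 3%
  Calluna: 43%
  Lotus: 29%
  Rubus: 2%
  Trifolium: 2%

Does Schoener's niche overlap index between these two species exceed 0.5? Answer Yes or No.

No

Convert percentages to proportions (divide by 100).
Σ|p₁ᵢ − p₂ᵢ| = 0.19 + 0.55 + 0.41 + 0.04 + 0.00 + 0.09 = 1.28
D = 1 − ½ × 1.28 = 1 − 0.640 = 0.3600
D = 0.3600 < 0.5 → No.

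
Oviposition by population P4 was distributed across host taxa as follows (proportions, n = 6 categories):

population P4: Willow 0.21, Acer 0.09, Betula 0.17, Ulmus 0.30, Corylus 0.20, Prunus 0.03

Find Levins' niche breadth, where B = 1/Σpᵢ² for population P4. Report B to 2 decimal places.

4.72

Σpᵢ² = 0.21² + 0.09² + 0.17² + 0.30² + 0.20² + 0.03² = 0.0441 + 0.0081 + 0.0289 + 0.0900 + 0.0400 + 0.0009 = 0.2120
B = 1 / 0.2120 = 4.7170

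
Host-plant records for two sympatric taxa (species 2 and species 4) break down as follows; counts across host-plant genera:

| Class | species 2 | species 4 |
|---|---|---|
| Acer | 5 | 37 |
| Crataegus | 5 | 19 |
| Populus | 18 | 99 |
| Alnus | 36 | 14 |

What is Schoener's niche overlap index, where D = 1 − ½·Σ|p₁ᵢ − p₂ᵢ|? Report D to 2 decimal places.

0.52

Proportions for species 2 (n=64): 5/64=0.0781, 5/64=0.0781, 18/64=0.2813, 36/64=0.5625
Proportions for species 4 (n=169): 37/169=0.2189, 19/169=0.1124, 99/169=0.5858, 14/169=0.0828
Σ|p₁ᵢ − p₂ᵢ| = 0.1408 + 0.0343 + 0.3045 + 0.4797 = 0.9593
D = 1 − ½ × 0.9593 = 1 − 0.47965 = 0.52035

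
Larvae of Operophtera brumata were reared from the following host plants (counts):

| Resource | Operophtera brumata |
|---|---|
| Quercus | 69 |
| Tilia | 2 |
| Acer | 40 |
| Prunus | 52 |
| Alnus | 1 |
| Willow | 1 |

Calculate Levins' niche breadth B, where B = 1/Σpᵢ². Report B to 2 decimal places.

Proportions for Operophtera brumata (n=165): 69/165=0.4182, 2/165=0.0121, 40/165=0.2424, 52/165=0.3152, 1/165=0.0061, 1/165=0.0061
Σpᵢ² = 0.4182² + 0.0121² + 0.2424² + 0.3152² + 0.0061² + 0.0061² = 0.174891 + 0.000146 + 0.058758 + 0.099351 + 0.000037 + 0.000037 = 0.333220
B = 1 / 0.333220 = 3.0010

3.00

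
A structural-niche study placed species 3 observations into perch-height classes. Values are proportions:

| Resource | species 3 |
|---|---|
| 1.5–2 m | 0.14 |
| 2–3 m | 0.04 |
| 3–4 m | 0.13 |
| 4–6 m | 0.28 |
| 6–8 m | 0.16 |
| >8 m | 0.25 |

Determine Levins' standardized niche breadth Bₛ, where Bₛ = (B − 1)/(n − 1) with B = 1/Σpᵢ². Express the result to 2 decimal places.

Σpᵢ² = 0.14² + 0.04² + 0.13² + 0.28² + 0.16² + 0.25² = 0.0196 + 0.0016 + 0.0169 + 0.0784 + 0.0256 + 0.0625 = 0.2046
B = 1 / 0.2046 = 4.8876
Bₛ = (B − 1)/(n − 1) = (4.8876 − 1)/(6 − 1) = 3.8876/5 = 0.7775

0.78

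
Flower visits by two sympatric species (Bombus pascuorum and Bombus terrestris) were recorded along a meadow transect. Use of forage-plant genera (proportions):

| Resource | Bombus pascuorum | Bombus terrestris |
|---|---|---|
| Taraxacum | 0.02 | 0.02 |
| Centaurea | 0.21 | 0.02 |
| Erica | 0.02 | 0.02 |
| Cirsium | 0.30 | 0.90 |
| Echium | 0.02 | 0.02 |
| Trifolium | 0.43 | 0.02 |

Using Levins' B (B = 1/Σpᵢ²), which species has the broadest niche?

Bombus pascuorum

Σp_pascᵢ² = 0.02² + 0.21² + 0.02² + 0.30² + 0.02² + 0.43² = 0.0004 + 0.0441 + 0.0004 + 0.0900 + 0.0004 + 0.1849 = 0.3202
B_pasc = 1 / 0.3202 = 3.1230
Σp_terrᵢ² = 0.02² + 0.02² + 0.02² + 0.90² + 0.02² + 0.02² = 0.0004 + 0.0004 + 0.0004 + 0.8100 + 0.0004 + 0.0004 = 0.8120
B_terr = 1 / 0.8120 = 1.2315
Highest B → broadest niche (most generalist): Bombus pascuorum (B = 3.12).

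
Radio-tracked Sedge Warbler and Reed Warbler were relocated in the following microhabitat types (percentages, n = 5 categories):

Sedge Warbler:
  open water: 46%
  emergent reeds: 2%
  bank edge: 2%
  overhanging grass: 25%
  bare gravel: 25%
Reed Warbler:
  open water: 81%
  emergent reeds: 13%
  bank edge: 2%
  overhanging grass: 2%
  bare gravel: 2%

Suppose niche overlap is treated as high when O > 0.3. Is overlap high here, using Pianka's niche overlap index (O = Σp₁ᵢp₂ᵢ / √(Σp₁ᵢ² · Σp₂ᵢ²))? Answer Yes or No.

Convert percentages to proportions (divide by 100).
Σ p₁ᵢp₂ᵢ = 0.3726 + 0.0026 + 0.0004 + 0.0050 + 0.0050 = 0.3856
Σp_1ᵢ² = 0.46² + 0.02² + 0.02² + 0.25² + 0.25² = 0.2116 + 0.0004 + 0.0004 + 0.0625 + 0.0625 = 0.3374
Σp_2ᵢ² = 0.81² + 0.13² + 0.02² + 0.02² + 0.02² = 0.6561 + 0.0169 + 0.0004 + 0.0004 + 0.0004 = 0.6742
O = 0.3856 / √(0.3374 × 0.6742) = 0.3856 / 0.47694 = 0.8085
O = 0.8085 > 0.3 → Yes.

Yes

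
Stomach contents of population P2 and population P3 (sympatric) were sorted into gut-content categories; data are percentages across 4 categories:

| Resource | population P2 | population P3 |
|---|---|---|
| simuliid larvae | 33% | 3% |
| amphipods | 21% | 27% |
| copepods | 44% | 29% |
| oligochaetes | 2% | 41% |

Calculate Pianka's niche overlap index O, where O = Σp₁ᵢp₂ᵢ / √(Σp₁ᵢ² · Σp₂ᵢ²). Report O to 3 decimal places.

0.602

Convert percentages to proportions (divide by 100).
Σ p₁ᵢp₂ᵢ = 0.0099 + 0.0567 + 0.1276 + 0.0082 = 0.2024
Σp_1ᵢ² = 0.33² + 0.21² + 0.44² + 0.02² = 0.1089 + 0.0441 + 0.1936 + 0.0004 = 0.3470
Σp_2ᵢ² = 0.03² + 0.27² + 0.29² + 0.41² = 0.0009 + 0.0729 + 0.0841 + 0.1681 = 0.3260
O = 0.2024 / √(0.3470 × 0.3260) = 0.2024 / 0.336336 = 0.60178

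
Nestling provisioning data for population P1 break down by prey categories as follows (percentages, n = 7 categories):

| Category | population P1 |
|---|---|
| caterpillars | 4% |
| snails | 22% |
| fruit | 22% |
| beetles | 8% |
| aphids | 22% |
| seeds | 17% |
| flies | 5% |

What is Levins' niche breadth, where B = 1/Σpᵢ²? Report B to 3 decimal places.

Convert percentages to proportions (divide by 100).
Σpᵢ² = 0.04² + 0.22² + 0.22² + 0.08² + 0.22² + 0.17² + 0.05² = 0.0016 + 0.0484 + 0.0484 + 0.0064 + 0.0484 + 0.0289 + 0.0025 = 0.1846
B = 1 / 0.1846 = 5.41712

5.417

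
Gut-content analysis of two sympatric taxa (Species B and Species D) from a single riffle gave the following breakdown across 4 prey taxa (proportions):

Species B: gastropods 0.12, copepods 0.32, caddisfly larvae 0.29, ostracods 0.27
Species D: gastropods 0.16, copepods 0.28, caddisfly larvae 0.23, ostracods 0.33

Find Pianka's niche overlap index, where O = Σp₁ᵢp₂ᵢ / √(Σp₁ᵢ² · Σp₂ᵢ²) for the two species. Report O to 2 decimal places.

0.98

Σ p₁ᵢp₂ᵢ = 0.0192 + 0.0896 + 0.0667 + 0.0891 = 0.2646
Σp_1ᵢ² = 0.12² + 0.32² + 0.29² + 0.27² = 0.0144 + 0.1024 + 0.0841 + 0.0729 = 0.2738
Σp_2ᵢ² = 0.16² + 0.28² + 0.23² + 0.33² = 0.0256 + 0.0784 + 0.0529 + 0.1089 = 0.2658
O = 0.2646 / √(0.2738 × 0.2658) = 0.2646 / 0.26977 = 0.9808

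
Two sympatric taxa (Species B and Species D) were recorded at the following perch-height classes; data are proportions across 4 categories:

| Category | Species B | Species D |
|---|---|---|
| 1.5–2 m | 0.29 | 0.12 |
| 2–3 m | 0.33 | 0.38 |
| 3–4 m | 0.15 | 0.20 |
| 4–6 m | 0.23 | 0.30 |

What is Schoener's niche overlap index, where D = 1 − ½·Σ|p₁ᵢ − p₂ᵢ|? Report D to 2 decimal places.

Σ|p₁ᵢ − p₂ᵢ| = 0.17 + 0.05 + 0.05 + 0.07 = 0.34
D = 1 − ½ × 0.34 = 1 − 0.170 = 0.8300

0.83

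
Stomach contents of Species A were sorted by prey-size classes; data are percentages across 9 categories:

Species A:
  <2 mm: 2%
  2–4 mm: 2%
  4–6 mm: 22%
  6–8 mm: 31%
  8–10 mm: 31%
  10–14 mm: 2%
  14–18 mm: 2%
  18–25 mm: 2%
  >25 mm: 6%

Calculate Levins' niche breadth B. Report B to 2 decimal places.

Convert percentages to proportions (divide by 100).
Σpᵢ² = 0.02² + 0.02² + 0.22² + 0.31² + 0.31² + 0.02² + 0.02² + 0.02² + 0.06² = 0.0004 + 0.0004 + 0.0484 + 0.0961 + 0.0961 + 0.0004 + 0.0004 + 0.0004 + 0.0036 = 0.2462
B = 1 / 0.2462 = 4.0617

4.06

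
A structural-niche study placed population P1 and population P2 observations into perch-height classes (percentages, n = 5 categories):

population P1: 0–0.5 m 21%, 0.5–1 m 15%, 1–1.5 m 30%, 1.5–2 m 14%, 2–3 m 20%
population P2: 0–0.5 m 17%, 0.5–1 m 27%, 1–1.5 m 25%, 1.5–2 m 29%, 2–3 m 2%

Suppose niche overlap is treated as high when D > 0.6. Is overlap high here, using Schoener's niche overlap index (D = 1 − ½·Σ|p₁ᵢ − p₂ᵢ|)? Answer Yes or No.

Yes

Convert percentages to proportions (divide by 100).
Σ|p₁ᵢ − p₂ᵢ| = 0.04 + 0.12 + 0.05 + 0.15 + 0.18 = 0.54
D = 1 − ½ × 0.54 = 1 − 0.270 = 0.7300
D = 0.7300 > 0.6 → Yes.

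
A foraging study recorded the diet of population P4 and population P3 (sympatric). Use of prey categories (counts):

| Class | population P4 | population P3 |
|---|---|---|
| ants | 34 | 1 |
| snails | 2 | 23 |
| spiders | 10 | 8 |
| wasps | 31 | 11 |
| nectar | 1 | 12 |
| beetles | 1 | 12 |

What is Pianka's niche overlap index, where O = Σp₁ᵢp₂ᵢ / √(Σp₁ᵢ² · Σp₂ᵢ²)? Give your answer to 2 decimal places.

0.35

Proportions for population P4 (n=79): 34/79=0.4304, 2/79=0.0253, 10/79=0.1266, 31/79=0.3924, 1/79=0.0127, 1/79=0.0127
Proportions for population P3 (n=67): 1/67=0.0149, 23/67=0.3433, 8/67=0.1194, 11/67=0.1642, 12/67=0.1791, 12/67=0.1791
Σ p₁ᵢp₂ᵢ = 0.006413 + 0.008685 + 0.015116 + 0.064432 + 0.002275 + 0.002275 = 0.099196
Σp_1ᵢ² = 0.4304² + 0.0253² + 0.1266² + 0.3924² + 0.0127² + 0.0127² = 0.185244 + 0.000640 + 0.016028 + 0.153978 + 0.000161 + 0.000161 = 0.356212
Σp_2ᵢ² = 0.0149² + 0.3433² + 0.1194² + 0.1642² + 0.1791² + 0.1791² = 0.000222 + 0.117855 + 0.014256 + 0.026962 + 0.032077 + 0.032077 = 0.223449
O = 0.099196 / √(0.356212 × 0.223449) = 0.099196 / 0.2821262 = 0.3516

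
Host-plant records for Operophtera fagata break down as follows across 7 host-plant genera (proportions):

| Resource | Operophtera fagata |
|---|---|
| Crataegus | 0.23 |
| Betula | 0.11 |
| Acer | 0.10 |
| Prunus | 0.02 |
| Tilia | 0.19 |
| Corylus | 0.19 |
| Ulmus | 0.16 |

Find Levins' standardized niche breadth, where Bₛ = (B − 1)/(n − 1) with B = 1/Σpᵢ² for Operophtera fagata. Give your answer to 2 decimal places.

0.80

Σpᵢ² = 0.23² + 0.11² + 0.10² + 0.02² + 0.19² + 0.19² + 0.16² = 0.0529 + 0.0121 + 0.0100 + 0.0004 + 0.0361 + 0.0361 + 0.0256 = 0.1732
B = 1 / 0.1732 = 5.7737
Bₛ = (B − 1)/(n − 1) = (5.7737 − 1)/(7 − 1) = 4.7737/6 = 0.7956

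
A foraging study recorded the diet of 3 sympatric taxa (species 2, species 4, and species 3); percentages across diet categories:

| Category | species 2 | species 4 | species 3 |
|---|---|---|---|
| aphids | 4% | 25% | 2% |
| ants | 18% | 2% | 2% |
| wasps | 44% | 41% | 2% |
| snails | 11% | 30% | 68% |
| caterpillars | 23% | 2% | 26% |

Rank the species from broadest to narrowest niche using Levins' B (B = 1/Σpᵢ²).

species 2 > species 4 > species 3

Convert percentages to proportions (divide by 100).
Σp_2ᵢ² = 0.04² + 0.18² + 0.44² + 0.11² + 0.23² = 0.0016 + 0.0324 + 0.1936 + 0.0121 + 0.0529 = 0.2926
B_2 = 1 / 0.2926 = 3.4176
Σp_4ᵢ² = 0.25² + 0.02² + 0.41² + 0.30² + 0.02² = 0.0625 + 0.0004 + 0.1681 + 0.0900 + 0.0004 = 0.3214
B_4 = 1 / 0.3214 = 3.1114
Σp_3ᵢ² = 0.02² + 0.02² + 0.02² + 0.68² + 0.26² = 0.0004 + 0.0004 + 0.0004 + 0.4624 + 0.0676 = 0.5312
B_3 = 1 / 0.5312 = 1.8825
Ranking by B (broadest → narrowest): species 2 (3.42) > species 4 (3.11) > species 3 (1.88)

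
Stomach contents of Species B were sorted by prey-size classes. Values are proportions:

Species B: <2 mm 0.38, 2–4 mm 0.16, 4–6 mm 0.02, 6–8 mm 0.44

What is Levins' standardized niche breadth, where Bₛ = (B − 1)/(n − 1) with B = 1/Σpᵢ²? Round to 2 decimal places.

0.58

Σpᵢ² = 0.38² + 0.16² + 0.02² + 0.44² = 0.1444 + 0.0256 + 0.0004 + 0.1936 = 0.3640
B = 1 / 0.3640 = 2.7473
Bₛ = (B − 1)/(n − 1) = (2.7473 − 1)/(4 − 1) = 1.7473/3 = 0.5824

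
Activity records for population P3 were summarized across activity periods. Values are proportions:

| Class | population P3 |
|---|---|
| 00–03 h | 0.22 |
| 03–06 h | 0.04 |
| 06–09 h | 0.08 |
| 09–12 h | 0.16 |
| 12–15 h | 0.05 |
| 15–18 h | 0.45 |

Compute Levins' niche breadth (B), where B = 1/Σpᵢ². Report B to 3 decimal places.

3.484

Σpᵢ² = 0.22² + 0.04² + 0.08² + 0.16² + 0.05² + 0.45² = 0.0484 + 0.0016 + 0.0064 + 0.0256 + 0.0025 + 0.2025 = 0.2870
B = 1 / 0.2870 = 3.48432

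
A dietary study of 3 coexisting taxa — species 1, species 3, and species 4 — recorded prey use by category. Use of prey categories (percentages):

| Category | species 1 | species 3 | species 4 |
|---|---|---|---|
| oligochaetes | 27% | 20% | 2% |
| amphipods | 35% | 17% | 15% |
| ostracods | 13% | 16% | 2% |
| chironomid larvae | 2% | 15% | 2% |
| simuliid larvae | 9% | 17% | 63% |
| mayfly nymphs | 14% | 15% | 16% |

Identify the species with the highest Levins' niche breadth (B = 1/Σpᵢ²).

Convert percentages to proportions (divide by 100).
Σp_1ᵢ² = 0.27² + 0.35² + 0.13² + 0.02² + 0.09² + 0.14² = 0.0729 + 0.1225 + 0.0169 + 0.0004 + 0.0081 + 0.0196 = 0.2404
B_1 = 1 / 0.2404 = 4.1597
Σp_3ᵢ² = 0.20² + 0.17² + 0.16² + 0.15² + 0.17² + 0.15² = 0.0400 + 0.0289 + 0.0256 + 0.0225 + 0.0289 + 0.0225 = 0.1684
B_3 = 1 / 0.1684 = 5.9382
Σp_4ᵢ² = 0.02² + 0.15² + 0.02² + 0.02² + 0.63² + 0.16² = 0.0004 + 0.0225 + 0.0004 + 0.0004 + 0.3969 + 0.0256 = 0.4462
B_4 = 1 / 0.4462 = 2.2411
Highest B → broadest niche (most generalist): species 3 (B = 5.94).

species 3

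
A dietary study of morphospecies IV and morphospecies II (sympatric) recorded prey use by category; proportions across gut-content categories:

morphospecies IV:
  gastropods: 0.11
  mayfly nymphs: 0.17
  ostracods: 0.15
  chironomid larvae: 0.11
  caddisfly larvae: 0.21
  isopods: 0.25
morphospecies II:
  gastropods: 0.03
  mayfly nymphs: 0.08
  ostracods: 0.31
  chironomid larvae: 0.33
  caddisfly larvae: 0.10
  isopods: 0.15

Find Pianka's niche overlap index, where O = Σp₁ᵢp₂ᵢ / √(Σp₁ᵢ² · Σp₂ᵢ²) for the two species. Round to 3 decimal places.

Σ p₁ᵢp₂ᵢ = 0.0033 + 0.0136 + 0.0465 + 0.0363 + 0.0210 + 0.0375 = 0.1582
Σp_1ᵢ² = 0.11² + 0.17² + 0.15² + 0.11² + 0.21² + 0.25² = 0.0121 + 0.0289 + 0.0225 + 0.0121 + 0.0441 + 0.0625 = 0.1822
Σp_2ᵢ² = 0.03² + 0.08² + 0.31² + 0.33² + 0.10² + 0.15² = 0.0009 + 0.0064 + 0.0961 + 0.1089 + 0.0100 + 0.0225 = 0.2448
O = 0.1582 / √(0.1822 × 0.2448) = 0.1582 / 0.211193 = 0.74908

0.749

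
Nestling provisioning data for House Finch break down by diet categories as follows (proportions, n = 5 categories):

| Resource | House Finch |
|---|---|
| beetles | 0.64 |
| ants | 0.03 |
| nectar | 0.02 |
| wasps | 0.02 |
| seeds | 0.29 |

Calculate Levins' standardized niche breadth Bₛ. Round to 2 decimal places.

0.25

Σpᵢ² = 0.64² + 0.03² + 0.02² + 0.02² + 0.29² = 0.4096 + 0.0009 + 0.0004 + 0.0004 + 0.0841 = 0.4954
B = 1 / 0.4954 = 2.0186
Bₛ = (B − 1)/(n − 1) = (2.0186 − 1)/(5 − 1) = 1.0186/4 = 0.2547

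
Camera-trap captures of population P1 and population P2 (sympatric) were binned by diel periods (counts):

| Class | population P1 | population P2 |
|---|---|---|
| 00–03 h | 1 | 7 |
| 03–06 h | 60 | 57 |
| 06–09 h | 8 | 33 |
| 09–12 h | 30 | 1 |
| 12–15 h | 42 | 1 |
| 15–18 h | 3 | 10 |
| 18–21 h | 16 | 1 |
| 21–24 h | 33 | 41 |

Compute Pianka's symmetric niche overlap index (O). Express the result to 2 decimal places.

0.75

Proportions for population P1 (n=193): 1/193=0.0052, 60/193=0.3109, 8/193=0.0415, 30/193=0.1554, 42/193=0.2176, 3/193=0.0155, 16/193=0.0829, 33/193=0.1710
Proportions for population P2 (n=151): 7/151=0.0464, 57/151=0.3775, 33/151=0.2185, 1/151=0.0066, 1/151=0.0066, 10/151=0.0662, 1/151=0.0066, 41/151=0.2715
Σ p₁ᵢp₂ᵢ = 0.000241 + 0.117365 + 0.009068 + 0.001026 + 0.001436 + 0.001026 + 0.000547 + 0.046427 = 0.177136
Σp_1ᵢ² = 0.0052² + 0.3109² + 0.0415² + 0.1554² + 0.2176² + 0.0155² + 0.0829² + 0.1710² = 0.000027 + 0.096659 + 0.001722 + 0.024149 + 0.047350 + 0.000240 + 0.006872 + 0.029241 = 0.206260
Σp_2ᵢ² = 0.0464² + 0.3775² + 0.2185² + 0.0066² + 0.0066² + 0.0662² + 0.0066² + 0.2715² = 0.002153 + 0.142506 + 0.047742 + 0.000044 + 0.000044 + 0.004382 + 0.000044 + 0.073712 = 0.270627
O = 0.177136 / √(0.206260 × 0.270627) = 0.177136 / 0.2362616 = 0.7497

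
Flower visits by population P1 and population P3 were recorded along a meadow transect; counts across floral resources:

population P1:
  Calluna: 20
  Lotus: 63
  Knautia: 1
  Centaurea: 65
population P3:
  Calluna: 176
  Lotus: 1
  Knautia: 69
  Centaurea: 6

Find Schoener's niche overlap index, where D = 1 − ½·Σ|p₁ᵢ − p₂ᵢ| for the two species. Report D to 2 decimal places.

0.17

Proportions for population P1 (n=149): 20/149=0.1342, 63/149=0.4228, 1/149=0.0067, 65/149=0.4362
Proportions for population P3 (n=252): 176/252=0.6984, 1/252=0.0040, 69/252=0.2738, 6/252=0.0238
Σ|p₁ᵢ − p₂ᵢ| = 0.5642 + 0.4188 + 0.2671 + 0.4124 = 1.6625
D = 1 − ½ × 1.6625 = 1 − 0.83125 = 0.16875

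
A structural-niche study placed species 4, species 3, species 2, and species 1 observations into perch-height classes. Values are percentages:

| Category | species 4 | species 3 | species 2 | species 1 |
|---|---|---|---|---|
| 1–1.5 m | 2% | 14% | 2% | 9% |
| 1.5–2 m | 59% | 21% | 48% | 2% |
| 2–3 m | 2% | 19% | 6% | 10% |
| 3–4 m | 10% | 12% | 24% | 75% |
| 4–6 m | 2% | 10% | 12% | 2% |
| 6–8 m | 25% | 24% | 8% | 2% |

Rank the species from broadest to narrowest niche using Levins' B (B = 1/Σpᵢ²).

Convert percentages to proportions (divide by 100).
Σp_4ᵢ² = 0.02² + 0.59² + 0.02² + 0.10² + 0.02² + 0.25² = 0.0004 + 0.3481 + 0.0004 + 0.0100 + 0.0004 + 0.0625 = 0.4218
B_4 = 1 / 0.4218 = 2.3708
Σp_3ᵢ² = 0.14² + 0.21² + 0.19² + 0.12² + 0.10² + 0.24² = 0.0196 + 0.0441 + 0.0361 + 0.0144 + 0.0100 + 0.0576 = 0.1818
B_3 = 1 / 0.1818 = 5.5006
Σp_2ᵢ² = 0.02² + 0.48² + 0.06² + 0.24² + 0.12² + 0.08² = 0.0004 + 0.2304 + 0.0036 + 0.0576 + 0.0144 + 0.0064 = 0.3128
B_2 = 1 / 0.3128 = 3.1969
Σp_1ᵢ² = 0.09² + 0.02² + 0.10² + 0.75² + 0.02² + 0.02² = 0.0081 + 0.0004 + 0.0100 + 0.5625 + 0.0004 + 0.0004 = 0.5818
B_1 = 1 / 0.5818 = 1.7188
Ranking by B (broadest → narrowest): species 3 (5.50) > species 2 (3.20) > species 4 (2.37) > species 1 (1.72)

species 3 > species 2 > species 4 > species 1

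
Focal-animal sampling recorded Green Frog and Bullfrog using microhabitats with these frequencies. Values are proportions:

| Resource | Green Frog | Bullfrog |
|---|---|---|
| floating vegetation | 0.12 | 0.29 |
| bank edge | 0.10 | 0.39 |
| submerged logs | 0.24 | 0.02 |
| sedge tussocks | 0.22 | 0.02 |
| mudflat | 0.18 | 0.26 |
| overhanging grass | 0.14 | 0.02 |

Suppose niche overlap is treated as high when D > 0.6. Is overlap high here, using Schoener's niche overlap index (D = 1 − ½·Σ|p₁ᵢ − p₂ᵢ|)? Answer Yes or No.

No

Σ|p₁ᵢ − p₂ᵢ| = 0.17 + 0.29 + 0.22 + 0.20 + 0.08 + 0.12 = 1.08
D = 1 − ½ × 1.08 = 1 − 0.540 = 0.4600
D = 0.4600 < 0.6 → No.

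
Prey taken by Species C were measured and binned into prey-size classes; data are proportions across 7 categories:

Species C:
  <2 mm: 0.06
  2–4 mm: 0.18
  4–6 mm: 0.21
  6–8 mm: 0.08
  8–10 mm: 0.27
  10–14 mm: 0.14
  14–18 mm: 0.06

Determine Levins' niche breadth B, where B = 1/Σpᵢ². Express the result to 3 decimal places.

Σpᵢ² = 0.06² + 0.18² + 0.21² + 0.08² + 0.27² + 0.14² + 0.06² = 0.0036 + 0.0324 + 0.0441 + 0.0064 + 0.0729 + 0.0196 + 0.0036 = 0.1826
B = 1 / 0.1826 = 5.47645

5.476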